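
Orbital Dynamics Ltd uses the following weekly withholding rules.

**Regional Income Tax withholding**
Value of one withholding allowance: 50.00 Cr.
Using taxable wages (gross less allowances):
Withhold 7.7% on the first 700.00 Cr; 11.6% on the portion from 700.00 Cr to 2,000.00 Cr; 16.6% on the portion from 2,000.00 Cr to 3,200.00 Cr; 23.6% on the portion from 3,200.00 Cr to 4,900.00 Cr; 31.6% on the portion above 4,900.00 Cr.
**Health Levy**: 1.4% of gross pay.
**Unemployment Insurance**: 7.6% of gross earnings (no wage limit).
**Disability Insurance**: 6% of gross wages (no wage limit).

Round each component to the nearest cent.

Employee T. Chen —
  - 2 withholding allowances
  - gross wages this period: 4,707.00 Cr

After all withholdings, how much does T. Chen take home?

3,265.00 Cr

Regional Income Tax: taxable = 4,707.00 Cr − 2×50.00 Cr = 4,607.00 Cr
  403.90 Cr + 23.6% × (4,607.00 Cr − 3,200.00 Cr) = 403.90 Cr + 23.6% × 1,407.00 Cr = 735.95 Cr
Health Levy: 1.4% × 4,707.00 Cr = 65.90 Cr
Unemployment Insurance: 7.6% × 4,707.00 Cr = 357.73 Cr
Disability Insurance: 6% × 4,707.00 Cr = 282.42 Cr
Total withheld: 735.95 Cr + 65.90 Cr + 357.73 Cr + 282.42 Cr = 1,442.00 Cr
Net pay: 4,707.00 Cr − 1,442.00 Cr = 3,265.00 Cr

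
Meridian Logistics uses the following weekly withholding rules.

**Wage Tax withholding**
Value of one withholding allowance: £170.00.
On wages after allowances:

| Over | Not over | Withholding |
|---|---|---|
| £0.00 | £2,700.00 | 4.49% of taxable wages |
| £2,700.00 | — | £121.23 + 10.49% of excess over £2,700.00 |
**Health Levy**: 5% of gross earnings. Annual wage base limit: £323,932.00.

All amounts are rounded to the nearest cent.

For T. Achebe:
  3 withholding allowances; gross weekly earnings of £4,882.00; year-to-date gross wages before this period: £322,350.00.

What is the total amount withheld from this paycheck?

£375.72

Wage Tax: taxable = £4,882.00 − 3×£170.00 = £4,372.00
  £121.23 + 10.49% × (£4,372.00 − £2,700.00) = £121.23 + 10.49% × £1,672.00 = £296.62
Health Levy: cap £323,932.00 − YTD £322,350.00 = £1,582.00 subject; 5% × £1,582.00 = £79.10
Total: £296.62 + £79.10 = £375.72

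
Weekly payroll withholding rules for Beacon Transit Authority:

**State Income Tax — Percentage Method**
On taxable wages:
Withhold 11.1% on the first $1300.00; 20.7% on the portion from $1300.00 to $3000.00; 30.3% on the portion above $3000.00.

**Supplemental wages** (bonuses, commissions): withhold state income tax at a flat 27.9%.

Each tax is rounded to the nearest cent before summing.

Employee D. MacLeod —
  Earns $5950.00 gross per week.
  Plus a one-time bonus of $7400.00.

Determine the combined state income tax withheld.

State Income Tax: taxable = $5950.00
  $496.20 + 30.3% × ($5950.00 − $3000.00) = $496.20 + 30.3% × $2950.00 = $1390.05
Supplemental (27.9% flat on bonus): 27.9% × $7400.00 = $2064.60
Total state income tax: $1390.05 + $2064.60 = $3454.65

$3454.65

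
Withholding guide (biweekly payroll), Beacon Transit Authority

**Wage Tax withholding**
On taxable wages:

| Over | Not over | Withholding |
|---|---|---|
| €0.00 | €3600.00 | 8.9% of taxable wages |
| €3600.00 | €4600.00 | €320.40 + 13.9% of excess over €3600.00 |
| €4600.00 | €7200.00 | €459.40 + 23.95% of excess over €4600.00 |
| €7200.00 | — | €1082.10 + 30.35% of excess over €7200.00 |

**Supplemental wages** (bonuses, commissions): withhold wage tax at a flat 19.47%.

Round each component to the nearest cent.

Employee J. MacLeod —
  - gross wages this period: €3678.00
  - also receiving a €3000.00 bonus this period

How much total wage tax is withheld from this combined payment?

Wage Tax: taxable = €3678.00
  €320.40 + 13.9% × (€3678.00 − €3600.00) = €320.40 + 13.9% × €78.00 = €331.24
Supplemental (19.47% flat on bonus): 19.47% × €3000.00 = €584.10
Total wage tax: €331.24 + €584.10 = €915.34

€915.34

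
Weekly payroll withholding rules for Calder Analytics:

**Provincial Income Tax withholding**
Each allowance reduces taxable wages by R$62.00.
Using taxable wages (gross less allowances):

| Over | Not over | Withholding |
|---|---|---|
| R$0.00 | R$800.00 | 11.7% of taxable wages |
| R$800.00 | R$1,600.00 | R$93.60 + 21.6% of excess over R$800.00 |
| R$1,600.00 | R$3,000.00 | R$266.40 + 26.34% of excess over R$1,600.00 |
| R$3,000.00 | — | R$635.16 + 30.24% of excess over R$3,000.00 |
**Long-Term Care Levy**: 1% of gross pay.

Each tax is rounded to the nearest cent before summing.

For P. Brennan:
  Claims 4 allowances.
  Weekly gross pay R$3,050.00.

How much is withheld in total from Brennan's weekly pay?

Provincial Income Tax: taxable = R$3,050.00 − 4×R$62.00 = R$2,802.00
  R$266.40 + 26.34% × (R$2,802.00 − R$1,600.00) = R$266.40 + 26.34% × R$1,202.00 = R$583.01
Long-Term Care Levy: 1% × R$3,050.00 = R$30.50
Total: R$583.01 + R$30.50 = R$613.51

R$613.51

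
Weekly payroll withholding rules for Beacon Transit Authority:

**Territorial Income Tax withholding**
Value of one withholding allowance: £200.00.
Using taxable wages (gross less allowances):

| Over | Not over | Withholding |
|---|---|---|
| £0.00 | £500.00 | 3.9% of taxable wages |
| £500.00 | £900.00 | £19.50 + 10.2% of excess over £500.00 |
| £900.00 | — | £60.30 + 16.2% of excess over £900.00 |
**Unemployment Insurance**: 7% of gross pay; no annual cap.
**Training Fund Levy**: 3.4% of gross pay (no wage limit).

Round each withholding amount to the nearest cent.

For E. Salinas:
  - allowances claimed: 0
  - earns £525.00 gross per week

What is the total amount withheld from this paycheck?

£76.65

Territorial Income Tax: taxable = £525.00
  £19.50 + 10.2% × (£525.00 − £500.00) = £19.50 + 10.2% × £25.00 = £22.05
Unemployment Insurance: 7% × £525.00 = £36.75
Training Fund Levy: 3.4% × £525.00 = £17.85
Total: £22.05 + £36.75 + £17.85 = £76.65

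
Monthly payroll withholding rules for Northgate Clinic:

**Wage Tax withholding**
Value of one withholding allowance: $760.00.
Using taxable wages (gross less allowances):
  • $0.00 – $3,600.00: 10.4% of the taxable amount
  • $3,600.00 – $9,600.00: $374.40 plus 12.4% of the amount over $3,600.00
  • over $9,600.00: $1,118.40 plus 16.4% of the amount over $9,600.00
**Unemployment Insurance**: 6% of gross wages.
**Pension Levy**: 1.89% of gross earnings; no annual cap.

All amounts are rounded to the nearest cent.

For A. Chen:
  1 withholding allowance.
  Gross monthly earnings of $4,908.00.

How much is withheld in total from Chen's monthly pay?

$829.59

Wage Tax: taxable = $4,908.00 − 1×$760.00 = $4,148.00
  $374.40 + 12.4% × ($4,148.00 − $3,600.00) = $374.40 + 12.4% × $548.00 = $442.35
Unemployment Insurance: 6% × $4,908.00 = $294.48
Pension Levy: 1.89% × $4,908.00 = $92.76
Total: $442.35 + $294.48 + $92.76 = $829.59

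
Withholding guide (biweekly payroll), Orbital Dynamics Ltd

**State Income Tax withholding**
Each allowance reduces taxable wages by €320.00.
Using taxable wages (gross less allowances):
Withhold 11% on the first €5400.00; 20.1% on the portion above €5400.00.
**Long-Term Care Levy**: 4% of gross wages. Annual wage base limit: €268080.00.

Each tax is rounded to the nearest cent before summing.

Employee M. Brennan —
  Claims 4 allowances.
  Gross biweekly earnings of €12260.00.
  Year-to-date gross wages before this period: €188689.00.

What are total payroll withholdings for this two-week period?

€2205.98

State Income Tax: taxable = €12260.00 − 4×€320.00 = €10980.00
  €594.00 + 20.1% × (€10980.00 − €5400.00) = €594.00 + 20.1% × €5580.00 = €1715.58
Long-Term Care Levy: 4% × €12260.00 = €490.40
Total: €1715.58 + €490.40 = €2205.98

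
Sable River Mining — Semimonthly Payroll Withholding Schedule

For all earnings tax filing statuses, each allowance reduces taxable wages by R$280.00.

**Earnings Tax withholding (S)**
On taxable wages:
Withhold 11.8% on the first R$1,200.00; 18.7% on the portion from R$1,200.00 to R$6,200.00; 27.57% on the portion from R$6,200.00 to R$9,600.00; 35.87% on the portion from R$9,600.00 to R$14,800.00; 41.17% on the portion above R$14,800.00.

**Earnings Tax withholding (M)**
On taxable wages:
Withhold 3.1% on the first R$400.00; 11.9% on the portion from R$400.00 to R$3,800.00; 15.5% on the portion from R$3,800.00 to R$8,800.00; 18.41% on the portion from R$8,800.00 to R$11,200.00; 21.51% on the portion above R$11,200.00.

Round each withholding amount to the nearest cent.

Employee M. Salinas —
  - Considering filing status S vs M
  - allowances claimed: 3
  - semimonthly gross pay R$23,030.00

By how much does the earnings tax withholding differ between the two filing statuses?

Earnings Tax (S): taxable = R$23,030.00 − 3×R$280.00 = R$22,190.00
  R$3,879.22 + 41.17% × (R$22,190.00 − R$14,800.00) = R$3,879.22 + 41.17% × R$7,390.00 = R$6,921.68
Earnings Tax (M): taxable = R$23,030.00 − 3×R$280.00 = R$22,190.00
  R$1,633.84 + 21.51% × (R$22,190.00 − R$11,200.00) = R$1,633.84 + 21.51% × R$10,990.00 = R$3,997.79
Difference: |R$6,921.68 − R$3,997.79| = R$2,923.89 (higher under S)

R$2,923.89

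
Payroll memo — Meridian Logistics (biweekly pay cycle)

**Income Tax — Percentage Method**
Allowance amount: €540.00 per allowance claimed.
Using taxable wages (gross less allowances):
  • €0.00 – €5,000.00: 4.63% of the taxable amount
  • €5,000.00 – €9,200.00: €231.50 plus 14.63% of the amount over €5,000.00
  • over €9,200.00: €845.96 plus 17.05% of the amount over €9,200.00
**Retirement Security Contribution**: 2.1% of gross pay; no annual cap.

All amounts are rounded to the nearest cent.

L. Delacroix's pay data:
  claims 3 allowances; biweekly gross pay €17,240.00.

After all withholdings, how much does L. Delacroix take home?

Income Tax: taxable = €17,240.00 − 3×€540.00 = €15,620.00
  €845.96 + 17.05% × (€15,620.00 − €9,200.00) = €845.96 + 17.05% × €6,420.00 = €1,940.57
Retirement Security Contribution: 2.1% × €17,240.00 = €362.04
Total withheld: €1,940.57 + €362.04 = €2,302.61
Net pay: €17,240.00 − €2,302.61 = €14,937.39

€14,937.39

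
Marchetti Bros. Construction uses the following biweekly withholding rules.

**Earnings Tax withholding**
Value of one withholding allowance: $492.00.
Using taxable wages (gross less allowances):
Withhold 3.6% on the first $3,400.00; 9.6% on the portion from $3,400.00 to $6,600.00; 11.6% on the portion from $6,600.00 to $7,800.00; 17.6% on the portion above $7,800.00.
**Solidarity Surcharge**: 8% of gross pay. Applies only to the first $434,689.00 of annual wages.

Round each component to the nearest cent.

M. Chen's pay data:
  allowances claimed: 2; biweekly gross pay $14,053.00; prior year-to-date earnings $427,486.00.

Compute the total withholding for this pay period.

Earnings Tax: taxable = $14,053.00 − 2×$492.00 = $13,069.00
  $568.80 + 17.6% × ($13,069.00 − $7,800.00) = $568.80 + 17.6% × $5,269.00 = $1,496.14
Solidarity Surcharge: cap $434,689.00 − YTD $427,486.00 = $7,203.00 subject; 8% × $7,203.00 = $576.24
Total: $1,496.14 + $576.24 = $2,072.38

$2,072.38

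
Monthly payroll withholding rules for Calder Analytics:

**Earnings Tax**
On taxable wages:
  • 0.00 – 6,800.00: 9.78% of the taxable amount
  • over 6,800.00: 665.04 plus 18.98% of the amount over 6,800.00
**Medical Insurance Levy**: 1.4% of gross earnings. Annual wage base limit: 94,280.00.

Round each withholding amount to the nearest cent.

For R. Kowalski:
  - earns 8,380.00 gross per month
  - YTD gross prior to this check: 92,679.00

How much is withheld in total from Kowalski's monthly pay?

Earnings Tax: taxable = 8,380.00
  665.04 + 18.98% × (8,380.00 − 6,800.00) = 665.04 + 18.98% × 1,580.00 = 964.92
Medical Insurance Levy: cap 94,280.00 − YTD 92,679.00 = 1,601.00 subject; 1.4% × 1,601.00 = 22.41
Total: 964.92 + 22.41 = 987.33

987.33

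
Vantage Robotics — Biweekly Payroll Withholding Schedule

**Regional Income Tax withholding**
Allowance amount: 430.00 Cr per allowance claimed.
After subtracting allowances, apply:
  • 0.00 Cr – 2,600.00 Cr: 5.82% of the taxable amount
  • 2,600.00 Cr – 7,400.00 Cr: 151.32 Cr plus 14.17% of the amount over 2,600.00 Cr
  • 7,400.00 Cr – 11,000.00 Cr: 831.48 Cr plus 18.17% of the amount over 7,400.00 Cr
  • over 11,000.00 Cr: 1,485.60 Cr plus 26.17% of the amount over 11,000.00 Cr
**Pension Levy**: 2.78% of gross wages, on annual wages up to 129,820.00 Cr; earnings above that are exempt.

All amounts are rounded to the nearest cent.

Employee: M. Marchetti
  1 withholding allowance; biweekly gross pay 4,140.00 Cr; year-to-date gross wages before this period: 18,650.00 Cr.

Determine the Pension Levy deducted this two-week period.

115.09 Cr

Pension Levy: 2.78% × 4,140.00 Cr = 115.09 Cr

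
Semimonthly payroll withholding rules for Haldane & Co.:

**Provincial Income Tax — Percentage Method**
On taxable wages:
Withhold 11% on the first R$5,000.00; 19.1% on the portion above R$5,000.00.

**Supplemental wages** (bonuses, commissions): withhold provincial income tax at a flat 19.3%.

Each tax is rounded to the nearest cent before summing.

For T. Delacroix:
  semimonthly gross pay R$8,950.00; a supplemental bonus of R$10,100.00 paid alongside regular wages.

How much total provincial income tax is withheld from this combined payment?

Provincial Income Tax: taxable = R$8,950.00
  R$550.00 + 19.1% × (R$8,950.00 − R$5,000.00) = R$550.00 + 19.1% × R$3,950.00 = R$1,304.45
Supplemental (19.3% flat on bonus): 19.3% × R$10,100.00 = R$1,949.30
Total provincial income tax: R$1,304.45 + R$1,949.30 = R$3,253.75

R$3,253.75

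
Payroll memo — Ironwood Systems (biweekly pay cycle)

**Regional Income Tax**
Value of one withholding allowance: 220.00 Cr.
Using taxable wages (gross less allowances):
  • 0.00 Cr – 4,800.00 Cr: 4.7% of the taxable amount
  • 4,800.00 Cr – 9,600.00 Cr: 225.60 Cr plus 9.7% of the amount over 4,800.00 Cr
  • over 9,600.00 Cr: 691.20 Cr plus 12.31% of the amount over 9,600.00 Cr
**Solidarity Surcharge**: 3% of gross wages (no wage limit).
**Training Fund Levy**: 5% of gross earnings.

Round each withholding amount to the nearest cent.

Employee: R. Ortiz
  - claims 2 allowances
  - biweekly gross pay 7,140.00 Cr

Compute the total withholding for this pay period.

981.10 Cr

Regional Income Tax: taxable = 7,140.00 Cr − 2×220.00 Cr = 6,700.00 Cr
  225.60 Cr + 9.7% × (6,700.00 Cr − 4,800.00 Cr) = 225.60 Cr + 9.7% × 1,900.00 Cr = 409.90 Cr
Solidarity Surcharge: 3% × 7,140.00 Cr = 214.20 Cr
Training Fund Levy: 5% × 7,140.00 Cr = 357.00 Cr
Total: 409.90 Cr + 214.20 Cr + 357.00 Cr = 981.10 Cr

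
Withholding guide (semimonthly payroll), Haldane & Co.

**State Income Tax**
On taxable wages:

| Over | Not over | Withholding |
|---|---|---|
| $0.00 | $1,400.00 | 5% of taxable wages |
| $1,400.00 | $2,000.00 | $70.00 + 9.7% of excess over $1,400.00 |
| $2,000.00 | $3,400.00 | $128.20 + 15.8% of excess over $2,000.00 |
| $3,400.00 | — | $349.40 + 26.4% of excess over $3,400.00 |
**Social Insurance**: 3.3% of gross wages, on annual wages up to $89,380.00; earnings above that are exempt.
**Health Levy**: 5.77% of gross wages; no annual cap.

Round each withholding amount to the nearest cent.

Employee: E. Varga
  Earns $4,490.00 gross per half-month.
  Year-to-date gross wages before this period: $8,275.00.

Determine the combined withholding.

State Income Tax: taxable = $4,490.00
  $349.40 + 26.4% × ($4,490.00 − $3,400.00) = $349.40 + 26.4% × $1,090.00 = $637.16
Social Insurance: 3.3% × $4,490.00 = $148.17
Health Levy: 5.77% × $4,490.00 = $259.07
Total: $637.16 + $148.17 + $259.07 = $1,044.40

$1,044.40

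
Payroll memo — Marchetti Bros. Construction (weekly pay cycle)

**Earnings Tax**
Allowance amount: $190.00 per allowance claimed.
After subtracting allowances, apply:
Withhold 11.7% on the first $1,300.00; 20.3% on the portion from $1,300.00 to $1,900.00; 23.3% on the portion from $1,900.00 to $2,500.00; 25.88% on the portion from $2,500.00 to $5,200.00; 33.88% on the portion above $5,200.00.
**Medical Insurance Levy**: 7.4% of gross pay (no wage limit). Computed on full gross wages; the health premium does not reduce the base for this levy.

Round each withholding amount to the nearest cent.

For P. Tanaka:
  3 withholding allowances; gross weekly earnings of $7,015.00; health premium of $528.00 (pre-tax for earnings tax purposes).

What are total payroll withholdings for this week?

$1,874.49

Earnings Tax: taxable = $7,015.00 − $528.00 − 3×$190.00 = $5,917.00
  $1,112.46 + 33.88% × ($5,917.00 − $5,200.00) = $1,112.46 + 33.88% × $717.00 = $1,355.38
Medical Insurance Levy: 7.4% × $7,015.00 = $519.11
Total: $1,355.38 + $519.11 = $1,874.49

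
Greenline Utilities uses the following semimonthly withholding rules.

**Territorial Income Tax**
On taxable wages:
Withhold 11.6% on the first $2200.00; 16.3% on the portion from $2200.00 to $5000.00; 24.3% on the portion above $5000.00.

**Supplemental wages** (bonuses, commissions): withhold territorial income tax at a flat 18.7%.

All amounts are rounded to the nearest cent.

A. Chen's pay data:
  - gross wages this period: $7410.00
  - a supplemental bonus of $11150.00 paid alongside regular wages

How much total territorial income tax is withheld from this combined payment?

Territorial Income Tax: taxable = $7410.00
  $711.60 + 24.3% × ($7410.00 − $5000.00) = $711.60 + 24.3% × $2410.00 = $1297.23
Supplemental (18.7% flat on bonus): 18.7% × $11150.00 = $2085.05
Total territorial income tax: $1297.23 + $2085.05 = $3382.28

$3382.28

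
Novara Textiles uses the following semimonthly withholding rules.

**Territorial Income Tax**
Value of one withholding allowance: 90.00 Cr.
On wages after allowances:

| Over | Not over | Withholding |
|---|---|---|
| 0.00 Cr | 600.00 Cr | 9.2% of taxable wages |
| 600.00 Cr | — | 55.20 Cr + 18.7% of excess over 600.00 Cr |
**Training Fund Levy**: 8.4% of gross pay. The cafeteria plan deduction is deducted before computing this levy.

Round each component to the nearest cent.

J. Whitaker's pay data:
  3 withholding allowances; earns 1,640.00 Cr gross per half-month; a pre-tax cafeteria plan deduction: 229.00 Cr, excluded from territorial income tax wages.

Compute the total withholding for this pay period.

Territorial Income Tax: taxable = 1,640.00 Cr − 229.00 Cr − 3×90.00 Cr = 1,141.00 Cr
  55.20 Cr + 18.7% × (1,141.00 Cr − 600.00 Cr) = 55.20 Cr + 18.7% × 541.00 Cr = 156.37 Cr
Training Fund Levy: 8.4% × 1,411.00 Cr = 118.52 Cr
Total: 156.37 Cr + 118.52 Cr = 274.89 Cr

274.89 Cr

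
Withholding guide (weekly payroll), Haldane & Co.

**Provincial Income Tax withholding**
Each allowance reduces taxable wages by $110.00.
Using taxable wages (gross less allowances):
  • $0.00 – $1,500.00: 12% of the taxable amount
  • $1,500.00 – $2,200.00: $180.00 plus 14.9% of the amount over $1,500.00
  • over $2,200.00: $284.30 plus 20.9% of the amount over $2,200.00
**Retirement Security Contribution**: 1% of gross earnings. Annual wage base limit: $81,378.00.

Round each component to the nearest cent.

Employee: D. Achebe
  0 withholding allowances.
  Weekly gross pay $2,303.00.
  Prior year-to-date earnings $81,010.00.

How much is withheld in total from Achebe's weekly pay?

$309.51

Provincial Income Tax: taxable = $2,303.00
  $284.30 + 20.9% × ($2,303.00 − $2,200.00) = $284.30 + 20.9% × $103.00 = $305.83
Retirement Security Contribution: cap $81,378.00 − YTD $81,010.00 = $368.00 subject; 1% × $368.00 = $3.68
Total: $305.83 + $3.68 = $309.51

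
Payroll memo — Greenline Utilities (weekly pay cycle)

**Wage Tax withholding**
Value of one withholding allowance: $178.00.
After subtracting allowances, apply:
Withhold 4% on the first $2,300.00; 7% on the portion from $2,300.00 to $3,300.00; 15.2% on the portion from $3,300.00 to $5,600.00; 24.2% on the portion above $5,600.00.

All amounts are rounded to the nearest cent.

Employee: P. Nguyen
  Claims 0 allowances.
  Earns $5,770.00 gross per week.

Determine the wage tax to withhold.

Wage Tax: taxable = $5,770.00
  $511.60 + 24.2% × ($5,770.00 − $5,600.00) = $511.60 + 24.2% × $170.00 = $552.74

$552.74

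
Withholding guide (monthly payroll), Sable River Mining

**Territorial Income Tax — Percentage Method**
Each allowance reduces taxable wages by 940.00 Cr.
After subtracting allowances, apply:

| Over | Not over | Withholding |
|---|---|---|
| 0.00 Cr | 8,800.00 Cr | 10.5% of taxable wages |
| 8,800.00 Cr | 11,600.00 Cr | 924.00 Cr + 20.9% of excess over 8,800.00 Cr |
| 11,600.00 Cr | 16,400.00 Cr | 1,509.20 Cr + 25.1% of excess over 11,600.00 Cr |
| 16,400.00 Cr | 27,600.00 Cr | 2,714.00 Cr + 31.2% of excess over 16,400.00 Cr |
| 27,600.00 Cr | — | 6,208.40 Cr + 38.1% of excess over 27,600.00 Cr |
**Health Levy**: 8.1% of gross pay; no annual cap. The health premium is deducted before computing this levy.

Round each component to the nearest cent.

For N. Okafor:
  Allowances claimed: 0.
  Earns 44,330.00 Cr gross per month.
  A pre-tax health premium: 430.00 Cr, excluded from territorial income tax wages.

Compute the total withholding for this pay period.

15,974.60 Cr

Territorial Income Tax: taxable = 44,330.00 Cr − 430.00 Cr = 43,900.00 Cr
  6,208.40 Cr + 38.1% × (43,900.00 Cr − 27,600.00 Cr) = 6,208.40 Cr + 38.1% × 16,300.00 Cr = 12,418.70 Cr
Health Levy: 8.1% × 43,900.00 Cr = 3,555.90 Cr
Total: 12,418.70 Cr + 3,555.90 Cr = 15,974.60 Cr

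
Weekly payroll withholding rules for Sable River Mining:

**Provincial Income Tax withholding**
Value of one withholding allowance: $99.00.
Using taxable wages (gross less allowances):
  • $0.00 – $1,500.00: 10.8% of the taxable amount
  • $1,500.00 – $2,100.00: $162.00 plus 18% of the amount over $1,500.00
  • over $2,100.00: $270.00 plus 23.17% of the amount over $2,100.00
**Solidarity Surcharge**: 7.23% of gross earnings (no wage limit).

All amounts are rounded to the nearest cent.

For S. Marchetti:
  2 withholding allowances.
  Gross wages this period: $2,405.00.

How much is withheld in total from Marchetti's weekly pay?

Provincial Income Tax: taxable = $2,405.00 − 2×$99.00 = $2,207.00
  $270.00 + 23.17% × ($2,207.00 − $2,100.00) = $270.00 + 23.17% × $107.00 = $294.79
Solidarity Surcharge: 7.23% × $2,405.00 = $173.88
Total: $294.79 + $173.88 = $468.67

$468.67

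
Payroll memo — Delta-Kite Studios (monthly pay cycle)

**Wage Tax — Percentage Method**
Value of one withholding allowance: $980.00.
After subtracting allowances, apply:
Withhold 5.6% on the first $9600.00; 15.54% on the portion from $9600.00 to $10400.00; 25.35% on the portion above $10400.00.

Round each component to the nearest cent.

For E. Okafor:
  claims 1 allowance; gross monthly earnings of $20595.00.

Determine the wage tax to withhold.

$2997.92

Wage Tax: taxable = $20595.00 − 1×$980.00 = $19615.00
  $661.92 + 25.35% × ($19615.00 − $10400.00) = $661.92 + 25.35% × $9215.00 = $2997.92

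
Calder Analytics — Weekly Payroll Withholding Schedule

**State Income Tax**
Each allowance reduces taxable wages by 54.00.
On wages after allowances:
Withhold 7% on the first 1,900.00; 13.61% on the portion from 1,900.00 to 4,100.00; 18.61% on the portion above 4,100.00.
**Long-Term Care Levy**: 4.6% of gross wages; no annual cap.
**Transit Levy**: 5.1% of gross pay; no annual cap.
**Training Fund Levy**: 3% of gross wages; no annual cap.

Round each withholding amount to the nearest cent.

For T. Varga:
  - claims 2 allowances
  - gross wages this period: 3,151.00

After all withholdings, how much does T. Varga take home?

2,462.26

State Income Tax: taxable = 3,151.00 − 2×54.00 = 3,043.00
  133.00 + 13.61% × (3,043.00 − 1,900.00) = 133.00 + 13.61% × 1,143.00 = 288.56
Long-Term Care Levy: 4.6% × 3,151.00 = 144.95
Transit Levy: 5.1% × 3,151.00 = 160.70
Training Fund Levy: 3% × 3,151.00 = 94.53
Total withheld: 288.56 + 144.95 + 160.70 + 94.53 = 688.74
Net pay: 3,151.00 − 688.74 = 2,462.26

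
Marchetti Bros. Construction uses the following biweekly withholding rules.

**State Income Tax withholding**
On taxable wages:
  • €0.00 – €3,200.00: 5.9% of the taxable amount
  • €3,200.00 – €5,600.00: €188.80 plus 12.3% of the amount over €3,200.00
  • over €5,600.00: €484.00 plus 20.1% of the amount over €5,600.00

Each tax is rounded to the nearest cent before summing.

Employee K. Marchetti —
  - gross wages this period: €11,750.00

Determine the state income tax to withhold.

State Income Tax: taxable = €11,750.00
  €484.00 + 20.1% × (€11,750.00 − €5,600.00) = €484.00 + 20.1% × €6,150.00 = €1,720.15

€1,720.15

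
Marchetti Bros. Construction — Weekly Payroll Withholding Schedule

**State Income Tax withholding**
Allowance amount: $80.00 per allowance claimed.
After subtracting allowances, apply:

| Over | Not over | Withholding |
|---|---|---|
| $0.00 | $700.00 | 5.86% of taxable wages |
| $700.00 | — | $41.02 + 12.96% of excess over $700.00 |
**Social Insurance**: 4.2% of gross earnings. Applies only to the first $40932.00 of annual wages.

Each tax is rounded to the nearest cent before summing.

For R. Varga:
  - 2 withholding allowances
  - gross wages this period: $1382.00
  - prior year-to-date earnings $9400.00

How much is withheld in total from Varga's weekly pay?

State Income Tax: taxable = $1382.00 − 2×$80.00 = $1222.00
  $41.02 + 12.96% × ($1222.00 − $700.00) = $41.02 + 12.96% × $522.00 = $108.67
Social Insurance: 4.2% × $1382.00 = $58.04
Total: $108.67 + $58.04 = $166.71

$166.71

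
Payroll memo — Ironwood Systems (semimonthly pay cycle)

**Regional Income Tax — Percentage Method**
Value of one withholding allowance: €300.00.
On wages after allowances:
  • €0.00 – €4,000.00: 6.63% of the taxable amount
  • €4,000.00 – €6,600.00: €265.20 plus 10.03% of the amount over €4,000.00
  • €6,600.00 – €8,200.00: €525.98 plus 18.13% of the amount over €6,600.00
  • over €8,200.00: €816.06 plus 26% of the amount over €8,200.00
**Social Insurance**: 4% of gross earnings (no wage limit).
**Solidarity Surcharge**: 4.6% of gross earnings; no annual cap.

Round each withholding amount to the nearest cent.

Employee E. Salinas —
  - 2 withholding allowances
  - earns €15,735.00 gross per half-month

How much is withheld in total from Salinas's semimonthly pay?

Regional Income Tax: taxable = €15,735.00 − 2×€300.00 = €15,135.00
  €816.06 + 26% × (€15,135.00 − €8,200.00) = €816.06 + 26% × €6,935.00 = €2,619.16
Social Insurance: 4% × €15,735.00 = €629.40
Solidarity Surcharge: 4.6% × €15,735.00 = €723.81
Total: €2,619.16 + €629.40 + €723.81 = €3,972.37

€3,972.37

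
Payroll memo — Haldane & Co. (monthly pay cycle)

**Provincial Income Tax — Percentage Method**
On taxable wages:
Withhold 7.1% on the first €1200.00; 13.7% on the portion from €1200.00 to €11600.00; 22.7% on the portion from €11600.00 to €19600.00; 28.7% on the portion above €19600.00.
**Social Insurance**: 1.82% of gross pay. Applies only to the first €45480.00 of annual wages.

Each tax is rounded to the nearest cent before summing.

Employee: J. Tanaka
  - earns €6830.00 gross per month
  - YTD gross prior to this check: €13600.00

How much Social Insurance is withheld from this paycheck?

Social Insurance: 1.82% × €6830.00 = €124.31

€124.31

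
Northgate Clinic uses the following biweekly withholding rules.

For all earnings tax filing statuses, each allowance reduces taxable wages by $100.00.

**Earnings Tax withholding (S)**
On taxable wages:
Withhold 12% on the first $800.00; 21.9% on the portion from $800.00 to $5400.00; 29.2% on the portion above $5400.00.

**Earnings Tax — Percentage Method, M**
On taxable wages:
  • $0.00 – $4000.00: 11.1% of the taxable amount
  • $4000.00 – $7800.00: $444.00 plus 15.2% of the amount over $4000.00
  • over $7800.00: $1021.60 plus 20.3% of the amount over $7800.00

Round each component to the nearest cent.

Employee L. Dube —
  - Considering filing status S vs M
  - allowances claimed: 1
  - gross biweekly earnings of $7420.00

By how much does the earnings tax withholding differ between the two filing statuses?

$715.40

Earnings Tax (S): taxable = $7420.00 − 1×$100.00 = $7320.00
  $1103.40 + 29.2% × ($7320.00 − $5400.00) = $1103.40 + 29.2% × $1920.00 = $1664.04
Earnings Tax (M): taxable = $7420.00 − 1×$100.00 = $7320.00
  $444.00 + 15.2% × ($7320.00 − $4000.00) = $444.00 + 15.2% × $3320.00 = $948.64
Difference: |$1664.04 − $948.64| = $715.40 (higher under S)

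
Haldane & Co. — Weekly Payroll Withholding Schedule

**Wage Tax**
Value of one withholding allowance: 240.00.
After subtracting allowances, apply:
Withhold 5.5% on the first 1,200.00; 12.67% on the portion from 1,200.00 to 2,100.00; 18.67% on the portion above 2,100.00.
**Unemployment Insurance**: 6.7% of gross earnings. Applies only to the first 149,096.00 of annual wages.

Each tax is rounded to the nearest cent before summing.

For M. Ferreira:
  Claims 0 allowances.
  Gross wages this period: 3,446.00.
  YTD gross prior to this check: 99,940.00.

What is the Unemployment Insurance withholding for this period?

230.88

Unemployment Insurance: 6.7% × 3,446.00 = 230.88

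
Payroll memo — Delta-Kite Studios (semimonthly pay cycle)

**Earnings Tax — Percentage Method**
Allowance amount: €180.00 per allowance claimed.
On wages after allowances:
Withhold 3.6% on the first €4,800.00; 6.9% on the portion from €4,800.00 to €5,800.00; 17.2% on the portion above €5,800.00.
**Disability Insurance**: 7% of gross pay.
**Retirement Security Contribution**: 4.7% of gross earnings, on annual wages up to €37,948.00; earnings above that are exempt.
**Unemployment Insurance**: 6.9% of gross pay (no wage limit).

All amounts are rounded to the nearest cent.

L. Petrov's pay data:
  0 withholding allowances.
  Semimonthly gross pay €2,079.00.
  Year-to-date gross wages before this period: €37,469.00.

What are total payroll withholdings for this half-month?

€386.33

Earnings Tax: taxable = €2,079.00
  3.6% × €2,079.00 = €74.84
Disability Insurance: 7% × €2,079.00 = €145.53
Retirement Security Contribution: cap €37,948.00 − YTD €37,469.00 = €479.00 subject; 4.7% × €479.00 = €22.51
Unemployment Insurance: 6.9% × €2,079.00 = €143.45
Total: €74.84 + €145.53 + €22.51 + €143.45 = €386.33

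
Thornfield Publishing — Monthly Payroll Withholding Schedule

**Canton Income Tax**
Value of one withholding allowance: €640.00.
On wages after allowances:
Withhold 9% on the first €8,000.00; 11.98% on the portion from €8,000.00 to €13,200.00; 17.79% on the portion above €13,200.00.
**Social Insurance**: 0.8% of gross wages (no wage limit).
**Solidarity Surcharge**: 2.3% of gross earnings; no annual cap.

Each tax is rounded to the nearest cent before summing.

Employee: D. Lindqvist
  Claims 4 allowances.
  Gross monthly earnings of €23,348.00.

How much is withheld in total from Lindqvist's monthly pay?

Canton Income Tax: taxable = €23,348.00 − 4×€640.00 = €20,788.00
  €1,342.96 + 17.79% × (€20,788.00 − €13,200.00) = €1,342.96 + 17.79% × €7,588.00 = €2,692.87
Social Insurance: 0.8% × €23,348.00 = €186.78
Solidarity Surcharge: 2.3% × €23,348.00 = €537.00
Total: €2,692.87 + €186.78 + €537.00 = €3,416.65

€3,416.65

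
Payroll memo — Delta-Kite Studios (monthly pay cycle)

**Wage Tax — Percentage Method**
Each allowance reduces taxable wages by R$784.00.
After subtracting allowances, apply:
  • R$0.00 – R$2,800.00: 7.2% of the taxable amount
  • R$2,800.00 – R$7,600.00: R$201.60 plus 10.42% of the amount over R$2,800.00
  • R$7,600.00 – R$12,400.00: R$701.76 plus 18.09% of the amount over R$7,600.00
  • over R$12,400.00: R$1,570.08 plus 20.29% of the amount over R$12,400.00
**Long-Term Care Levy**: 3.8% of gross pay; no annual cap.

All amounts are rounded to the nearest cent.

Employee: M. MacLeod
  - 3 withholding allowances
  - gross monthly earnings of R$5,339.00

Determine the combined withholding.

R$423.97

Wage Tax: taxable = R$5,339.00 − 3×R$784.00 = R$2,987.00
  R$201.60 + 10.42% × (R$2,987.00 − R$2,800.00) = R$201.60 + 10.42% × R$187.00 = R$221.09
Long-Term Care Levy: 3.8% × R$5,339.00 = R$202.88
Total: R$221.09 + R$202.88 = R$423.97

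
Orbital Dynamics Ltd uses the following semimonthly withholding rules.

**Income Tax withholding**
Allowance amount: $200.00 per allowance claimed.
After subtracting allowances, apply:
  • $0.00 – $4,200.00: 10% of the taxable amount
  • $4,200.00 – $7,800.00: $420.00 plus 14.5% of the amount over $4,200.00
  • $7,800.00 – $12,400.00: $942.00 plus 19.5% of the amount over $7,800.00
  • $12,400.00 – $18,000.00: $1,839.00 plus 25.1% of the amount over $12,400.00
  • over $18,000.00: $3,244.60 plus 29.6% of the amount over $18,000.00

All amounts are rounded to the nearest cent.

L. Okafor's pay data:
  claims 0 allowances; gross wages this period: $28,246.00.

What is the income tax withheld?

$6,277.42

Income Tax: taxable = $28,246.00
  $3,244.60 + 29.6% × ($28,246.00 − $18,000.00) = $3,244.60 + 29.6% × $10,246.00 = $6,277.42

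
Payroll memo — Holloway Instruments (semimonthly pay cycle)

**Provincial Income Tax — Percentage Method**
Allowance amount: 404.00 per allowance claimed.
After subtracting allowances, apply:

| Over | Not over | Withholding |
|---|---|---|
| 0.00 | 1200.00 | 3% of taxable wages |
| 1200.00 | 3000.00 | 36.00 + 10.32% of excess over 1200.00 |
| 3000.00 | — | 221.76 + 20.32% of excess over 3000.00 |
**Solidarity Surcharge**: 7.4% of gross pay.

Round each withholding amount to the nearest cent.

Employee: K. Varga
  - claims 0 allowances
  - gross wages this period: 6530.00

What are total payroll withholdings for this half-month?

1422.28

Provincial Income Tax: taxable = 6530.00
  221.76 + 20.32% × (6530.00 − 3000.00) = 221.76 + 20.32% × 3530.00 = 939.06
Solidarity Surcharge: 7.4% × 6530.00 = 483.22
Total: 939.06 + 483.22 = 1422.28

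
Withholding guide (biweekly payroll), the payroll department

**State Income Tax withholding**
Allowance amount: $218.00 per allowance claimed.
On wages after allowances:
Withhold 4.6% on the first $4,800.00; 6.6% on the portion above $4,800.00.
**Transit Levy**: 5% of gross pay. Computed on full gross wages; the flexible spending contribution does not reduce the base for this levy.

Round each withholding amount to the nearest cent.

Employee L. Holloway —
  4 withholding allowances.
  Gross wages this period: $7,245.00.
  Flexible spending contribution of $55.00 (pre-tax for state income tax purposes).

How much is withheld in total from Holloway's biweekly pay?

State Income Tax: taxable = $7,245.00 − $55.00 − 4×$218.00 = $6,318.00
  $220.80 + 6.6% × ($6,318.00 − $4,800.00) = $220.80 + 6.6% × $1,518.00 = $320.99
Transit Levy: 5% × $7,245.00 = $362.25
Total: $320.99 + $362.25 = $683.24

$683.24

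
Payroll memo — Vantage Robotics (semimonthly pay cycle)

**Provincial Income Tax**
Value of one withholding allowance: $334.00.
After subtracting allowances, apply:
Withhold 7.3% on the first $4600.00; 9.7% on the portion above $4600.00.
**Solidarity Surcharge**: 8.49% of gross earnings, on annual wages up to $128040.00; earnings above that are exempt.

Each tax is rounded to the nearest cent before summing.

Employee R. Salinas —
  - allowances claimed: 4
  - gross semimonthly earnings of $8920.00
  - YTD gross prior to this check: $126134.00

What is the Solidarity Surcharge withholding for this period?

$161.82

Solidarity Surcharge: cap $128040.00 − YTD $126134.00 = $1906.00 subject; 8.49% × $1906.00 = $161.82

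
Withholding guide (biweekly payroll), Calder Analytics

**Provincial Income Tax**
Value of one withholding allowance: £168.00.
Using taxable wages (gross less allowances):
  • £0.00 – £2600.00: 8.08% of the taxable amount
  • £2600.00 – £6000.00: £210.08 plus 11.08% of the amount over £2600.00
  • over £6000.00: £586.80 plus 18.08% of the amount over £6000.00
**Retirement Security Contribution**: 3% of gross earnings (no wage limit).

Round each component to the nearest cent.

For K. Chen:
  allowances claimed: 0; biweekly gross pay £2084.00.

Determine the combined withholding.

£230.91

Provincial Income Tax: taxable = £2084.00
  8.08% × £2084.00 = £168.39
Retirement Security Contribution: 3% × £2084.00 = £62.52
Total: £168.39 + £62.52 = £230.91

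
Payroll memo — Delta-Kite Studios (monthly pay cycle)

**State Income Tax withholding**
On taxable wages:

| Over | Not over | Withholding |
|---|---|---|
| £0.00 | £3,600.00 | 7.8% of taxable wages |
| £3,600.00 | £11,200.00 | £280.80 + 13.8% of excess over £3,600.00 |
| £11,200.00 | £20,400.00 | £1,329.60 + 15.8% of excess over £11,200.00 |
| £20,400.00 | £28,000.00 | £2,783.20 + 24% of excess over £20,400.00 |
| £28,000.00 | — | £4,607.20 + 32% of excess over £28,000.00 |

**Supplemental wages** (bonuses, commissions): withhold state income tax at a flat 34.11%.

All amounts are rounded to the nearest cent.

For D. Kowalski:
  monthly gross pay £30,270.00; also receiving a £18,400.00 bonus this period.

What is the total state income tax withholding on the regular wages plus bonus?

£11,609.84

State Income Tax: taxable = £30,270.00
  £4,607.20 + 32% × (£30,270.00 − £28,000.00) = £4,607.20 + 32% × £2,270.00 = £5,333.60
Supplemental (34.11% flat on bonus): 34.11% × £18,400.00 = £6,276.24
Total state income tax: £5,333.60 + £6,276.24 = £11,609.84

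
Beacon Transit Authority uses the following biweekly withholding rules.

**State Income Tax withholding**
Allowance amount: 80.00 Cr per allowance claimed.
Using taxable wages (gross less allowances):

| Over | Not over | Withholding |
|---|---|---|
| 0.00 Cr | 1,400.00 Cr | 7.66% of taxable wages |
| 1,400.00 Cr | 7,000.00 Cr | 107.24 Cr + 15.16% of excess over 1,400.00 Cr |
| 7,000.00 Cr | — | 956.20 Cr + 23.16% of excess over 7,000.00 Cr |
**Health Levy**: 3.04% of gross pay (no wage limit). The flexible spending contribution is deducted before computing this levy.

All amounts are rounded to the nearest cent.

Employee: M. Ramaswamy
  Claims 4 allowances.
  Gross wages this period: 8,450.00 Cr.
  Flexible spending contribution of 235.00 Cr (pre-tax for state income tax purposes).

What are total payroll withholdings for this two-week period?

1,413.22 Cr

State Income Tax: taxable = 8,450.00 Cr − 235.00 Cr − 4×80.00 Cr = 7,895.00 Cr
  956.20 Cr + 23.16% × (7,895.00 Cr − 7,000.00 Cr) = 956.20 Cr + 23.16% × 895.00 Cr = 1,163.48 Cr
Health Levy: 3.04% × 8,215.00 Cr = 249.74 Cr
Total: 1,163.48 Cr + 249.74 Cr = 1,413.22 Cr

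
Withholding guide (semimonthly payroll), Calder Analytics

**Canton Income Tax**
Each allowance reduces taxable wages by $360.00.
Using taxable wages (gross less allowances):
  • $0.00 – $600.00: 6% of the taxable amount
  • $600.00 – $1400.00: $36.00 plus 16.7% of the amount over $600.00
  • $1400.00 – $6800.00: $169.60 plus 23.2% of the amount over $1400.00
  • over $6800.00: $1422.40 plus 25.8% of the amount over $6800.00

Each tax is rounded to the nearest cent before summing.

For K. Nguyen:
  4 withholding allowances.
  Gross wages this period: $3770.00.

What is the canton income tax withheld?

Canton Income Tax: taxable = $3770.00 − 4×$360.00 = $2330.00
  $169.60 + 23.2% × ($2330.00 − $1400.00) = $169.60 + 23.2% × $930.00 = $385.36

$385.36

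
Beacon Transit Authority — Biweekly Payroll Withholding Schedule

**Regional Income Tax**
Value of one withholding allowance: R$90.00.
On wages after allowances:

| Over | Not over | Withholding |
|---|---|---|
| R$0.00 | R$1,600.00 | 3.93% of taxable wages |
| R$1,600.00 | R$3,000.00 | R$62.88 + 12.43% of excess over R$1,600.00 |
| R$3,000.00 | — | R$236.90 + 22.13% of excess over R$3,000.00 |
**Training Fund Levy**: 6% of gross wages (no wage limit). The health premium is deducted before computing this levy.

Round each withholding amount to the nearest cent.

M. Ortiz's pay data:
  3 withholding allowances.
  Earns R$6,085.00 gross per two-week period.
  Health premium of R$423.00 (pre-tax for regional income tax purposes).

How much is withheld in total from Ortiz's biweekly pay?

Regional Income Tax: taxable = R$6,085.00 − R$423.00 − 3×R$90.00 = R$5,392.00
  R$236.90 + 22.13% × (R$5,392.00 − R$3,000.00) = R$236.90 + 22.13% × R$2,392.00 = R$766.25
Training Fund Levy: 6% × R$5,662.00 = R$339.72
Total: R$766.25 + R$339.72 = R$1,105.97

R$1,105.97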